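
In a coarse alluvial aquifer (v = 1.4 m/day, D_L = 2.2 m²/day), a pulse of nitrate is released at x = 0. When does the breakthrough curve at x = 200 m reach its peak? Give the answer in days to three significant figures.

142 days

For the 1D instantaneous-source solution, setting ∂C/∂t = 0 at fixed x gives v²t² + 2Dt − x² = 0, so t = (√(D² + v²x²) − D)/v².
√(D² + v²x²) = √(2.2² + 1.4² × 200²) = 280.0; v² = 1.96.
t = (280.0 − 2.2)/1.96 = 142 days (vs. the pure-advection estimate x/v = 143 d).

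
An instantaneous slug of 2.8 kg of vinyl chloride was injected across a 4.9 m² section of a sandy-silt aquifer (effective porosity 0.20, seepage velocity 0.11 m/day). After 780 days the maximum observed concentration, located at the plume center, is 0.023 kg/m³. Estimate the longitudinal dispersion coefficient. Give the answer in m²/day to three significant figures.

1.57 m²/day

At the plume center C_max = M/(n_e·A·√(4πDt)), so D = M²/(4πt·(n_e·A·C_max)²).
n_e·A·C_max = 0.20 × 4.9 × 0.023 = 0.02254 kg/m.
D = 2.8²/(4π × 780 × 0.02254²) = 1.57 m²/day.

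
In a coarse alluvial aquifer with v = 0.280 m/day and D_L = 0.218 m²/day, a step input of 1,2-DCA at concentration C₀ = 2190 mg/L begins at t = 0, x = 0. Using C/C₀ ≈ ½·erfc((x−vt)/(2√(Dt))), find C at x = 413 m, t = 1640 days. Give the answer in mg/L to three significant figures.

For a continuous step input, C/C₀ ≈ ½·erfc((x−vt)/(2√(Dt))).
vt = 0.280 × 1640 = 459.2 m and 2√(Dt) = 2√(0.218 × 1640) = 37.82 m.
Argument (x−vt)/(2√(Dt)) = (413 − 459.2)/37.82 = -1.222; ½·erfc(-1.222) = 0.9580.
C = 2190 × 0.9580 = 2100 mg/L.

2100 mg/L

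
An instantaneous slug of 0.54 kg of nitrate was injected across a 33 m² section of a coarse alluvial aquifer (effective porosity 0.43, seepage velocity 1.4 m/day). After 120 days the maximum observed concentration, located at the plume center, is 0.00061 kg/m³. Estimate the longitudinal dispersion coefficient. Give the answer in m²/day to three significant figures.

2.58 m²/day

At the plume center C_max = M/(n_e·A·√(4πDt)), so D = M²/(4πt·(n_e·A·C_max)²).
n_e·A·C_max = 0.43 × 33 × 0.00061 = 0.008656 kg/m.
D = 0.54²/(4π × 120 × 0.008656²) = 2.58 m²/day.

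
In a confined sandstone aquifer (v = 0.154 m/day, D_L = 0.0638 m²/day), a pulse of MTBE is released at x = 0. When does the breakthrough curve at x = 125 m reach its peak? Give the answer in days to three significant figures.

809 days

For the 1D instantaneous-source solution, setting ∂C/∂t = 0 at fixed x gives v²t² + 2Dt − x² = 0, so t = (√(D² + v²x²) − D)/v².
√(D² + v²x²) = √(0.0638² + 0.154² × 125²) = 19.25; v² = 0.023716.
t = (19.25 − 0.0638)/0.023716 = 809 days (vs. the pure-advection estimate x/v = 812 d).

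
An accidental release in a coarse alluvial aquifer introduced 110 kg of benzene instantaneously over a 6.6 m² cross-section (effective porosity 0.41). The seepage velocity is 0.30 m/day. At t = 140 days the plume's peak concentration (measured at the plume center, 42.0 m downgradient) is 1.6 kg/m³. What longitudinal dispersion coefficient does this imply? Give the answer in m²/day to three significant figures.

0.367 m²/day

At the plume center C_max = M/(n_e·A·√(4πDt)), so D = M²/(4πt·(n_e·A·C_max)²).
n_e·A·C_max = 0.41 × 6.6 × 1.6 = 4.330 kg/m.
D = 110²/(4π × 140 × 4.330²) = 0.367 m²/day.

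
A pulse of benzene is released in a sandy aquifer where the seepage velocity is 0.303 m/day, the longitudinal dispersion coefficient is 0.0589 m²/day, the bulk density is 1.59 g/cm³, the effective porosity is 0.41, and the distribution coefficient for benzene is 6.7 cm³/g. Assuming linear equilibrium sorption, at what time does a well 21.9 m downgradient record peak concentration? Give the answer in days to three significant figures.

1930 days

Retardation factor R = 1 + ρ_b·K_d/n = 1 + 1.59 × 6.7/0.41 = 26.98.
Sorption retards both mechanisms: v_R = v/R = 0.01123 m/day, D_R = D/R = 0.002183 m²/day.
Peak time from v_R²t² + 2D_R t − x² = 0: t = (√(D_R² + v_R²x²) − D_R)/v_R².
√(D_R² + v_R²x²) = √(0.002183² + 0.01123² × 21.9²) = 0.2459; v_R² = 0.0001261.
t = (0.2459 − 0.002183)/0.0001261 = 1930 days.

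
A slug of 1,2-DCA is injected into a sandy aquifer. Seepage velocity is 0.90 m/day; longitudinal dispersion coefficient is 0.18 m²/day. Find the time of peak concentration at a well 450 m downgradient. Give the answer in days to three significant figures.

500 days

For the 1D instantaneous-source solution, setting ∂C/∂t = 0 at fixed x gives v²t² + 2Dt − x² = 0, so t = (√(D² + v²x²) − D)/v².
√(D² + v²x²) = √(0.18² + 0.90² × 450²) = 405.0; v² = 0.81.
t = (405.0 − 0.18)/0.81 = 500 days (vs. the pure-advection estimate x/v = 500 d).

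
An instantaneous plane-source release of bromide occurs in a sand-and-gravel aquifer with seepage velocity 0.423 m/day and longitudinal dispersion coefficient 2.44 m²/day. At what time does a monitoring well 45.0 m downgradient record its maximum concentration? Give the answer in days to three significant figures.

For the 1D instantaneous-source solution, setting ∂C/∂t = 0 at fixed x gives v²t² + 2Dt − x² = 0, so t = (√(D² + v²x²) − D)/v².
√(D² + v²x²) = √(2.44² + 0.423² × 45.0²) = 19.19; v² = 0.178929.
t = (19.19 − 2.44)/0.178929 = 93.6 days (vs. the pure-advection estimate x/v = 106 d).

93.6 days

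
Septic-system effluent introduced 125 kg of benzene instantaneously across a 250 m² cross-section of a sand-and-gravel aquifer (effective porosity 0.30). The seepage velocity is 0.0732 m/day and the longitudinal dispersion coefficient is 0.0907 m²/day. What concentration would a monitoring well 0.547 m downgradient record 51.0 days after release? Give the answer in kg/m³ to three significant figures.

For an instantaneous plane source, C(x,t) = M/(n_e·A·√(4πDt)) · exp(−(x−vt)²/(4Dt)), with n_e·A the pore (flow) area.
Plume center vt = 0.0732 × 51.0 = 3.7332 m, so the well at 0.547 m is 3.1862 m upgradient of the peak.
√(4πDt) = 7.624 m, giving peak height M/(n_e·A·√(4πDt)) = 125/(0.30 × 250 × 7.624) = 0.2186 kg/m³.
(x−vt)²/(4Dt) = (-3.1862)²/(4 × 0.0907 × 51.0) = 0.5487; exp(−0.5487) = 0.5777.
C = 0.2186 × 0.5777 = 0.126 kg/m³.

0.126 kg/m³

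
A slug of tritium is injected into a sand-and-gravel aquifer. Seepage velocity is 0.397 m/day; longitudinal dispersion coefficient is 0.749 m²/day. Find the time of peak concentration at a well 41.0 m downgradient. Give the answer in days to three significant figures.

98.6 days

For the 1D instantaneous-source solution, setting ∂C/∂t = 0 at fixed x gives v²t² + 2Dt − x² = 0, so t = (√(D² + v²x²) − D)/v².
√(D² + v²x²) = √(0.749² + 0.397² × 41.0²) = 16.29; v² = 0.157609.
t = (16.29 − 0.749)/0.157609 = 98.6 days (vs. the pure-advection estimate x/v = 103 d).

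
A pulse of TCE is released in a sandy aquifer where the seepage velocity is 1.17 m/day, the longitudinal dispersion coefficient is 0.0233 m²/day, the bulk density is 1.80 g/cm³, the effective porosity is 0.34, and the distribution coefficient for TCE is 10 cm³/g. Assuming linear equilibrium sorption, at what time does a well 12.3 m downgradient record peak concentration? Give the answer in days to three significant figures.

566 days

Retardation factor R = 1 + ρ_b·K_d/n = 1 + 1.80 × 10/0.34 = 53.94.
Sorption retards both mechanisms: v_R = v/R = 0.02169 m/day, D_R = D/R = 0.0004320 m²/day.
Peak time from v_R²t² + 2D_R t − x² = 0: t = (√(D_R² + v_R²x²) − D_R)/v_R².
√(D_R² + v_R²x²) = √(0.0004320² + 0.02169² × 12.3²) = 0.2668; v_R² = 0.0004705.
t = (0.2668 − 0.0004320)/0.0004705 = 566 days.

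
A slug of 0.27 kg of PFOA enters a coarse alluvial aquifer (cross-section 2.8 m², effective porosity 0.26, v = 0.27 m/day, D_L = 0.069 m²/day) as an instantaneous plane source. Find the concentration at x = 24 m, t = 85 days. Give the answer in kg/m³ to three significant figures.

0.0412 kg/m³

For an instantaneous plane source, C(x,t) = M/(n_e·A·√(4πDt)) · exp(−(x−vt)²/(4Dt)), with n_e·A the pore (flow) area.
Plume center vt = 0.27 × 85 = 22.95 m, so the well at 24 m is 1.05 m downgradient of the peak.
√(4πDt) = 8.585 m, giving peak height M/(n_e·A·√(4πDt)) = 0.27/(0.26 × 2.8 × 8.585) = 0.04320 kg/m³.
(x−vt)²/(4Dt) = (1.05)²/(4 × 0.069 × 85) = 0.04699; exp(−0.04699) = 0.9541.
C = 0.04320 × 0.9541 = 0.0412 kg/m³.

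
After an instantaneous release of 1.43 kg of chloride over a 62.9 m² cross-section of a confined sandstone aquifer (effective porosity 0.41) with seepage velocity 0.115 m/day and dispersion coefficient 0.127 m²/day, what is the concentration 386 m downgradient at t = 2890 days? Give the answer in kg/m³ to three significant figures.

For an instantaneous plane source, C(x,t) = M/(n_e·A·√(4πDt)) · exp(−(x−vt)²/(4Dt)), with n_e·A the pore (flow) area.
Plume center vt = 0.115 × 2890 = 332.35 m, so the well at 386 m is 53.65 m downgradient of the peak.
√(4πDt) = 67.91 m, giving peak height M/(n_e·A·√(4πDt)) = 1.43/(0.41 × 62.9 × 67.91) = 0.0008165 kg/m³.
(x−vt)²/(4Dt) = (53.65)²/(4 × 0.127 × 2890) = 1.961; exp(−1.961) = 0.1407.
C = 0.0008165 × 0.1407 = 0.000115 kg/m³.

0.000115 kg/m³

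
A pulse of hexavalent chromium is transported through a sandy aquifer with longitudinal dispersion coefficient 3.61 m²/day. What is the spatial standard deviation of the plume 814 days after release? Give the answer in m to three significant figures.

76.7 m

Dispersive spreading gives a Gaussian with σ² = 2Dt; advection only shifts the center.
σ = √(2 × 3.61 × 814) = 76.7 m.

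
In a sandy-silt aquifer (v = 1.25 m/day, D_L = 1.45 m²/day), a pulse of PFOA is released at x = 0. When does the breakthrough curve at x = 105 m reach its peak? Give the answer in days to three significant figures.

83.1 days

For the 1D instantaneous-source solution, setting ∂C/∂t = 0 at fixed x gives v²t² + 2Dt − x² = 0, so t = (√(D² + v²x²) − D)/v².
√(D² + v²x²) = √(1.45² + 1.25² × 105²) = 131.3; v² = 1.5625.
t = (131.3 − 1.45)/1.5625 = 83.1 days (vs. the pure-advection estimate x/v = 84.0 d).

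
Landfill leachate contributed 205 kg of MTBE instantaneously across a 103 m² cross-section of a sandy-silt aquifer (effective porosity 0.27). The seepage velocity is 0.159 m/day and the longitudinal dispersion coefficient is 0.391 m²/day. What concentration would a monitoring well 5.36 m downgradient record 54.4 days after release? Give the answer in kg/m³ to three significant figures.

0.397 kg/m³

For an instantaneous plane source, C(x,t) = M/(n_e·A·√(4πDt)) · exp(−(x−vt)²/(4Dt)), with n_e·A the pore (flow) area.
Plume center vt = 0.159 × 54.4 = 8.6496 m, so the well at 5.36 m is 3.2896 m upgradient of the peak.
√(4πDt) = 16.35 m, giving peak height M/(n_e·A·√(4πDt)) = 205/(0.27 × 103 × 16.35) = 0.4509 kg/m³.
(x−vt)²/(4Dt) = (-3.2896)²/(4 × 0.391 × 54.4) = 0.1272; exp(−0.1272) = 0.8806.
C = 0.4509 × 0.8806 = 0.397 kg/m³.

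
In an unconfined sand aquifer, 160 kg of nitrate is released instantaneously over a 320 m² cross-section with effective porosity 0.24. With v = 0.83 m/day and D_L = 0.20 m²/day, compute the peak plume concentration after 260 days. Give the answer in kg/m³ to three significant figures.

The peak of an instantaneous 1D plume sits at x = vt; there the Gaussian factor is 1 and C_max = M/(n_e·A·√(4πDt)), where n_e·A is the pore area the mass is dissolved in.
√(4πDt) = √(4π × 0.20 × 260) = 25.56 m, so C_max = 160/(0.24 × 320 × 25.56) = 0.0815 kg/m³.

0.0815 kg/m³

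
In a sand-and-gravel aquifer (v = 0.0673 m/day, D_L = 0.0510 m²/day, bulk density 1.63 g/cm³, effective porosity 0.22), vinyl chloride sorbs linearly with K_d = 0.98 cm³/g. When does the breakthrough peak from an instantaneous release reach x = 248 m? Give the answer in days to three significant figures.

Retardation factor R = 1 + ρ_b·K_d/n = 1 + 1.63 × 0.98/0.22 = 8.261.
Sorption retards both mechanisms: v_R = v/R = 0.008147 m/day, D_R = D/R = 0.006174 m²/day.
Peak time from v_R²t² + 2D_R t − x² = 0: t = (√(D_R² + v_R²x²) − D_R)/v_R².
√(D_R² + v_R²x²) = √(0.006174² + 0.008147² × 248²) = 2.020; v_R² = 6.637e-05.
t = (2.020 − 0.006174)/6.637e-05 = 30300 days.

30300 days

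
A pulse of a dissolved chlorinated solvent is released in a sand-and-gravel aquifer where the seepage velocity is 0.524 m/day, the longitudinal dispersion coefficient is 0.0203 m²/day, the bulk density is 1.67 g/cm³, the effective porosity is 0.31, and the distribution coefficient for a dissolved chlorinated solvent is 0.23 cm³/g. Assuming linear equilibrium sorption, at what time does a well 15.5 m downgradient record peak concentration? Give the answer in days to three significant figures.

66.1 days

Retardation factor R = 1 + ρ_b·K_d/n = 1 + 1.67 × 0.23/0.31 = 2.239.
Sorption retards both mechanisms: v_R = v/R = 0.2340 m/day, D_R = D/R = 0.009067 m²/day.
Peak time from v_R²t² + 2D_R t − x² = 0: t = (√(D_R² + v_R²x²) − D_R)/v_R².
√(D_R² + v_R²x²) = √(0.009067² + 0.2340² × 15.5²) = 3.627; v_R² = 0.05476.
t = (3.627 − 0.009067)/0.05476 = 66.1 days.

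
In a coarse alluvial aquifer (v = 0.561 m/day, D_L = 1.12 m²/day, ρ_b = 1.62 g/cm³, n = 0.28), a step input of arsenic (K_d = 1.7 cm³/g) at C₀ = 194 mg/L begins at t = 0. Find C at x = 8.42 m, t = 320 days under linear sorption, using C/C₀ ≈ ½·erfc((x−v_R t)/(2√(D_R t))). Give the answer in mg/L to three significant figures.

Retardation factor R = 1 + ρ_b·K_d/n = 1 + 1.62 × 1.7/0.28 = 10.84.
Sorption retards both mechanisms: v_R = v/R = 0.05175 m/day, D_R = D/R = 0.1033 m²/day.
v_R·t = 0.05175 × 320 = 16.56 m; 2√(D_R t) = 11.50 m; argument = (8.42 − 16.56)/11.50 = -0.7078.
C = C₀ × ½·erfc(-0.7078) = 194 × 0.8416 = 163 mg/L.

163 mg/L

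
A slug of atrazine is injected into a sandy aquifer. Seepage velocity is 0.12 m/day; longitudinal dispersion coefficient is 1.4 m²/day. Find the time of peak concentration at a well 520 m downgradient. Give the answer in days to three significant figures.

For the 1D instantaneous-source solution, setting ∂C/∂t = 0 at fixed x gives v²t² + 2Dt − x² = 0, so t = (√(D² + v²x²) − D)/v².
√(D² + v²x²) = √(1.4² + 0.12² × 520²) = 62.42; v² = 0.0144.
t = (62.42 − 1.4)/0.0144 = 4240 days (vs. the pure-advection estimate x/v = 4330 d).

4240 days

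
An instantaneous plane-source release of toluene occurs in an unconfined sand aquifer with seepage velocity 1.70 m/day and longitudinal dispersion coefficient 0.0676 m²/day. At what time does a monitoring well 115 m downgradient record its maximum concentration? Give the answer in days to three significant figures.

67.6 days

For the 1D instantaneous-source solution, setting ∂C/∂t = 0 at fixed x gives v²t² + 2Dt − x² = 0, so t = (√(D² + v²x²) − D)/v².
√(D² + v²x²) = √(0.0676² + 1.70² × 115²) = 195.5; v² = 2.89.
t = (195.5 − 0.0676)/2.89 = 67.6 days (vs. the pure-advection estimate x/v = 67.6 d).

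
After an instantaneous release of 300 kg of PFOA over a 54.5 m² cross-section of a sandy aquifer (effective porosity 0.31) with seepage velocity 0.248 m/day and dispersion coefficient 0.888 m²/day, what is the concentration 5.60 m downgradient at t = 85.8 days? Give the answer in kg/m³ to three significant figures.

0.256 kg/m³

For an instantaneous plane source, C(x,t) = M/(n_e·A·√(4πDt)) · exp(−(x−vt)²/(4Dt)), with n_e·A the pore (flow) area.
Plume center vt = 0.248 × 85.8 = 21.2784 m, so the well at 5.60 m is 15.6784 m upgradient of the peak.
√(4πDt) = 30.94 m, giving peak height M/(n_e·A·√(4πDt)) = 300/(0.31 × 54.5 × 30.94) = 0.5739 kg/m³.
(x−vt)²/(4Dt) = (-15.6784)²/(4 × 0.888 × 85.8) = 0.8066; exp(−0.8066) = 0.4464.
C = 0.5739 × 0.4464 = 0.256 kg/m³.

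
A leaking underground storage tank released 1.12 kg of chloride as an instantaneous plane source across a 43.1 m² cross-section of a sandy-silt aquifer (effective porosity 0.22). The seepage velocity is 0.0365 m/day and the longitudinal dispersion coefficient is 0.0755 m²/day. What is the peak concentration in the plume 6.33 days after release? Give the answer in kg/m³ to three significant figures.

0.0482 kg/m³

The peak of an instantaneous 1D plume sits at x = vt; there the Gaussian factor is 1 and C_max = M/(n_e·A·√(4πDt)), where n_e·A is the pore area the mass is dissolved in.
√(4πDt) = √(4π × 0.0755 × 6.33) = 2.451 m, so C_max = 1.12/(0.22 × 43.1 × 2.451) = 0.0482 kg/m³.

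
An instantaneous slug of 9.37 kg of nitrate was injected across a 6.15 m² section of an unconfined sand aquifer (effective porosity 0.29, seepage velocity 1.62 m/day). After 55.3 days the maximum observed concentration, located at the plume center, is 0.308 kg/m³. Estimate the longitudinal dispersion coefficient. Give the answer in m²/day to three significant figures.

0.419 m²/day

At the plume center C_max = M/(n_e·A·√(4πDt)), so D = M²/(4πt·(n_e·A·C_max)²).
n_e·A·C_max = 0.29 × 6.15 × 0.308 = 0.5493 kg/m.
D = 9.37²/(4π × 55.3 × 0.5493²) = 0.419 m²/day.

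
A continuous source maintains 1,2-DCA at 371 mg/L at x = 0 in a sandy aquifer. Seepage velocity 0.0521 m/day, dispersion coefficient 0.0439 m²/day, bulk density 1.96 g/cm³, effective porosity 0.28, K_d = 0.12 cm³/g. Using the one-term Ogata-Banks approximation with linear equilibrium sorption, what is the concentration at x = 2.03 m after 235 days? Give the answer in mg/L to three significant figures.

340 mg/L

Retardation factor R = 1 + ρ_b·K_d/n = 1 + 1.96 × 0.12/0.28 = 1.840.
Sorption retards both mechanisms: v_R = v/R = 0.02832 m/day, D_R = D/R = 0.02386 m²/day.
v_R·t = 0.02832 × 235 = 6.6552 m; 2√(D_R t) = 4.736 m; argument = (2.03 − 6.6552)/4.736 = -0.9766.
C = C₀ × ½·erfc(-0.9766) = 371 × 0.9164 = 340 mg/L.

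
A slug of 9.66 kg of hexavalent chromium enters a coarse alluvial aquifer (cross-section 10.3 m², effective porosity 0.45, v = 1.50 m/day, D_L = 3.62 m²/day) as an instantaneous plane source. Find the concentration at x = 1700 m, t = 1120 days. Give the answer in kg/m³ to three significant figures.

For an instantaneous plane source, C(x,t) = M/(n_e·A·√(4πDt)) · exp(−(x−vt)²/(4Dt)), with n_e·A the pore (flow) area.
Plume center vt = 1.50 × 1120 = 1680 m, so the well at 1700 m is 20 m downgradient of the peak.
√(4πDt) = 225.7 m, giving peak height M/(n_e·A·√(4πDt)) = 9.66/(0.45 × 10.3 × 225.7) = 0.009234 kg/m³.
(x−vt)²/(4Dt) = (20)²/(4 × 3.62 × 1120) = 0.02466; exp(−0.02466) = 0.9756.
C = 0.009234 × 0.9756 = 0.00901 kg/m³.

0.00901 kg/m³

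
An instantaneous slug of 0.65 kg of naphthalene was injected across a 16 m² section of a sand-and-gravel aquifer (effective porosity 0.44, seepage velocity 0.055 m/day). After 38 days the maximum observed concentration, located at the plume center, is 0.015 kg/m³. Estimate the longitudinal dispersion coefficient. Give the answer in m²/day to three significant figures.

At the plume center C_max = M/(n_e·A·√(4πDt)), so D = M²/(4πt·(n_e·A·C_max)²).
n_e·A·C_max = 0.44 × 16 × 0.015 = 0.1056 kg/m.
D = 0.65²/(4π × 38 × 0.1056²) = 0.0793 m²/day.

0.0793 m²/day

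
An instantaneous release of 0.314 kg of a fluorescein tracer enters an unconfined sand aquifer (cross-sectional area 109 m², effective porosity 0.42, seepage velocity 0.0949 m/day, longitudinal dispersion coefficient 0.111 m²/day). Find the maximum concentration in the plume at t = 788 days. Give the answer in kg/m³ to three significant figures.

The peak of an instantaneous 1D plume sits at x = vt; there the Gaussian factor is 1 and C_max = M/(n_e·A·√(4πDt)), where n_e·A is the pore area the mass is dissolved in.
√(4πDt) = √(4π × 0.111 × 788) = 33.15 m, so C_max = 0.314/(0.42 × 109 × 33.15) = 0.000207 kg/m³.

0.000207 kg/m³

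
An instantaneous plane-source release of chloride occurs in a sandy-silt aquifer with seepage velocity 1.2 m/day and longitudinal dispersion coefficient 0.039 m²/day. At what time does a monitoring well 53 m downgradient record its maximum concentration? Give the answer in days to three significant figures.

For the 1D instantaneous-source solution, setting ∂C/∂t = 0 at fixed x gives v²t² + 2Dt − x² = 0, so t = (√(D² + v²x²) − D)/v².
√(D² + v²x²) = √(0.039² + 1.2² × 53²) = 63.60; v² = 1.44.
t = (63.60 − 0.039)/1.44 = 44.1 days (vs. the pure-advection estimate x/v = 44.2 d).

44.1 days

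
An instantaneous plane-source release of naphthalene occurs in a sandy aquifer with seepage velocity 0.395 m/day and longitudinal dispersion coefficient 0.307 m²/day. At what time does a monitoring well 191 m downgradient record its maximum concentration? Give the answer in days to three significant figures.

482 days

For the 1D instantaneous-source solution, setting ∂C/∂t = 0 at fixed x gives v²t² + 2Dt − x² = 0, so t = (√(D² + v²x²) − D)/v².
√(D² + v²x²) = √(0.307² + 0.395² × 191²) = 75.45; v² = 0.156025.
t = (75.45 − 0.307)/0.156025 = 482 days (vs. the pure-advection estimate x/v = 484 d).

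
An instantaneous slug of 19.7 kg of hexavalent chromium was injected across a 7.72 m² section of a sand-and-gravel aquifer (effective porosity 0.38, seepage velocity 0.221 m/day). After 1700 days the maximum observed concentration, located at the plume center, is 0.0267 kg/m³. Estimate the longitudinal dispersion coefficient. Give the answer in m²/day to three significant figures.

2.96 m²/day

At the plume center C_max = M/(n_e·A·√(4πDt)), so D = M²/(4πt·(n_e·A·C_max)²).
n_e·A·C_max = 0.38 × 7.72 × 0.0267 = 0.07833 kg/m.
D = 19.7²/(4π × 1700 × 0.07833²) = 2.96 m²/day.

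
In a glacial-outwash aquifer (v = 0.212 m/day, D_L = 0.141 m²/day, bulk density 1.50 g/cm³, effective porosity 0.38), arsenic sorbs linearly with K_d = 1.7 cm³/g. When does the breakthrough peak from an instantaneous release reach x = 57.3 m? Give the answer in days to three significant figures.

Retardation factor R = 1 + ρ_b·K_d/n = 1 + 1.50 × 1.7/0.38 = 7.711.
Sorption retards both mechanisms: v_R = v/R = 0.02749 m/day, D_R = D/R = 0.01829 m²/day.
Peak time from v_R²t² + 2D_R t − x² = 0: t = (√(D_R² + v_R²x²) − D_R)/v_R².
√(D_R² + v_R²x²) = √(0.01829² + 0.02749² × 57.3²) = 1.575; v_R² = 0.0007557.
t = (1.575 − 0.01829)/0.0007557 = 2060 days.

2060 days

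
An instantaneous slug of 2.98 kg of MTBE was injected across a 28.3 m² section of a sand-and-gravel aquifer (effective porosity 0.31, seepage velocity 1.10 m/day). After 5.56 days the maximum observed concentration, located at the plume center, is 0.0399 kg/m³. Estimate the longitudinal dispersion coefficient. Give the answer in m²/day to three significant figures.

At the plume center C_max = M/(n_e·A·√(4πDt)), so D = M²/(4πt·(n_e·A·C_max)²).
n_e·A·C_max = 0.31 × 28.3 × 0.0399 = 0.3500 kg/m.
D = 2.98²/(4π × 5.56 × 0.3500²) = 1.04 m²/day.

1.04 m²/day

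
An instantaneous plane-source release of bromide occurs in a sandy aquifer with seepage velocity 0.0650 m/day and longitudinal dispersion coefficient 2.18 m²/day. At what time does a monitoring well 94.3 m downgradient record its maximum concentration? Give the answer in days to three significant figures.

For the 1D instantaneous-source solution, setting ∂C/∂t = 0 at fixed x gives v²t² + 2Dt − x² = 0, so t = (√(D² + v²x²) − D)/v².
√(D² + v²x²) = √(2.18² + 0.0650² × 94.3²) = 6.506; v² = 0.004225.
t = (6.506 − 2.18)/0.004225 = 1020 days (vs. the pure-advection estimate x/v = 1450 d).

1020 days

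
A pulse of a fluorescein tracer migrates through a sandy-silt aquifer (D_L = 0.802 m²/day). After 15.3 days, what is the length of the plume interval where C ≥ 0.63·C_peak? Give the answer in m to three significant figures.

9.52 m

The plume is Gaussian with σ = √(2Dt) = √(2 × 0.802 × 15.3) = 4.954 m.
C/C_peak = exp(−Δx²/(2σ²)) = 0.63 ⇒ Δx = σ·√(−2 ln 0.63) = 4.954 × 0.9613 = 4.762 m.
Width = 2Δx = 9.52 m.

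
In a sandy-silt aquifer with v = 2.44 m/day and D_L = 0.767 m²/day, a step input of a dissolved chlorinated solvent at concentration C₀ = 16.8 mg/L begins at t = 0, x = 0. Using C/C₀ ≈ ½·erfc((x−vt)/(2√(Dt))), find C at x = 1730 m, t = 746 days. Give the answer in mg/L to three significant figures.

16.7 mg/L

For a continuous step input, C/C₀ ≈ ½·erfc((x−vt)/(2√(Dt))).
vt = 2.44 × 746 = 1820.24 m and 2√(Dt) = 2√(0.767 × 746) = 47.84 m.
Argument (x−vt)/(2√(Dt)) = (1730 − 1820.24)/47.84 = -1.886; ½·erfc(-1.886) = 0.9962.
C = 16.8 × 0.9962 = 16.7 mg/L.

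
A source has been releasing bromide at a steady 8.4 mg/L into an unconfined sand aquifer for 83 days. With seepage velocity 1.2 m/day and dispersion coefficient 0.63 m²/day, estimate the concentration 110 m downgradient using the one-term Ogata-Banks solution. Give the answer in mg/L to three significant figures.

For a continuous step input, C/C₀ ≈ ½·erfc((x−vt)/(2√(Dt))).
vt = 1.2 × 83 = 99.6 m and 2√(Dt) = 2√(0.63 × 83) = 14.46 m.
Argument (x−vt)/(2√(Dt)) = (110 − 99.6)/14.46 = 0.7192; ½·erfc(0.7192) = 0.1546.
C = 8.4 × 0.1546 = 1.30 mg/L.

1.30 mg/L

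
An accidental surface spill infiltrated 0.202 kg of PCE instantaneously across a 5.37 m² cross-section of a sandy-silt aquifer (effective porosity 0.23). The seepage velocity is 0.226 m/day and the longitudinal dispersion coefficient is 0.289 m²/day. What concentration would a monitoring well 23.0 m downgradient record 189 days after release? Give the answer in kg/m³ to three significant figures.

0.00105 kg/m³

For an instantaneous plane source, C(x,t) = M/(n_e·A·√(4πDt)) · exp(−(x−vt)²/(4Dt)), with n_e·A the pore (flow) area.
Plume center vt = 0.226 × 189 = 42.714 m, so the well at 23.0 m is 19.714 m upgradient of the peak.
√(4πDt) = 26.20 m, giving peak height M/(n_e·A·√(4πDt)) = 0.202/(0.23 × 5.37 × 26.20) = 0.006242 kg/m³.
(x−vt)²/(4Dt) = (-19.714)²/(4 × 0.289 × 189) = 1.779; exp(−1.779) = 0.1688.
C = 0.006242 × 0.1688 = 0.00105 kg/m³.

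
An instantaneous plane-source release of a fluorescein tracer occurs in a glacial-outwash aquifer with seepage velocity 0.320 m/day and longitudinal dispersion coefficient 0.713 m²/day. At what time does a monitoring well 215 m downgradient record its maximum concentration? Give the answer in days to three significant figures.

For the 1D instantaneous-source solution, setting ∂C/∂t = 0 at fixed x gives v²t² + 2Dt − x² = 0, so t = (√(D² + v²x²) − D)/v².
√(D² + v²x²) = √(0.713² + 0.320² × 215²) = 68.80; v² = 0.1024.
t = (68.80 − 0.713)/0.1024 = 665 days (vs. the pure-advection estimate x/v = 672 d).

665 days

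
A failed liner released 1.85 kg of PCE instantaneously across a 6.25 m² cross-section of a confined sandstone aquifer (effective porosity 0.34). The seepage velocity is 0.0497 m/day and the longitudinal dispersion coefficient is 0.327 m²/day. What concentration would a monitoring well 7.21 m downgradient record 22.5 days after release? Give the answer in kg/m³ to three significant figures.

For an instantaneous plane source, C(x,t) = M/(n_e·A·√(4πDt)) · exp(−(x−vt)²/(4Dt)), with n_e·A the pore (flow) area.
Plume center vt = 0.0497 × 22.5 = 1.11825 m, so the well at 7.21 m is 6.09175 m downgradient of the peak.
√(4πDt) = 9.615 m, giving peak height M/(n_e·A·√(4πDt)) = 1.85/(0.34 × 6.25 × 9.615) = 0.09054 kg/m³.
(x−vt)²/(4Dt) = (6.09175)²/(4 × 0.327 × 22.5) = 1.261; exp(−1.261) = 0.2834.
C = 0.09054 × 0.2834 = 0.0257 kg/m³.

0.0257 kg/m³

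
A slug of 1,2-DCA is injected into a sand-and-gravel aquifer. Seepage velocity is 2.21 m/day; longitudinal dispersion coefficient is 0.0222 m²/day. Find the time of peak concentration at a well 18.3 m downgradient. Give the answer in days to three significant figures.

For the 1D instantaneous-source solution, setting ∂C/∂t = 0 at fixed x gives v²t² + 2Dt − x² = 0, so t = (√(D² + v²x²) − D)/v².
√(D² + v²x²) = √(0.0222² + 2.21² × 18.3²) = 40.44; v² = 4.8841.
t = (40.44 − 0.0222)/4.8841 = 8.28 days (vs. the pure-advection estimate x/v = 8.28 d).

8.28 days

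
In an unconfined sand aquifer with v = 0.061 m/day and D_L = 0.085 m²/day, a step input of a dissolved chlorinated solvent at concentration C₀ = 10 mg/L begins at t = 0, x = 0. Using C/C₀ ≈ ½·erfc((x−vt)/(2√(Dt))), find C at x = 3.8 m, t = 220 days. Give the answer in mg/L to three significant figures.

9.42 mg/L

For a continuous step input, C/C₀ ≈ ½·erfc((x−vt)/(2√(Dt))).
vt = 0.061 × 220 = 13.42 m and 2√(Dt) = 2√(0.085 × 220) = 8.649 m.
Argument (x−vt)/(2√(Dt)) = (3.8 − 13.42)/8.649 = -1.112; ½·erfc(-1.112) = 0.9421.
C = 10 × 0.9421 = 9.42 mg/L.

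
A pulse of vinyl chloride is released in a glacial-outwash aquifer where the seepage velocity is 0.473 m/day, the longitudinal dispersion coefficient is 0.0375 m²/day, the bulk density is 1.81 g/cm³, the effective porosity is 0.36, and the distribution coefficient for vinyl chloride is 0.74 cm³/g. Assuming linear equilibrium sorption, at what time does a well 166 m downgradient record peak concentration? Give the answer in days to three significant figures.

Retardation factor R = 1 + ρ_b·K_d/n = 1 + 1.81 × 0.74/0.36 = 4.721.
Sorption retards both mechanisms: v_R = v/R = 0.1002 m/day, D_R = D/R = 0.007943 m²/day.
Peak time from v_R²t² + 2D_R t − x² = 0: t = (√(D_R² + v_R²x²) − D_R)/v_R².
√(D_R² + v_R²x²) = √(0.007943² + 0.1002² × 166²) = 16.63; v_R² = 0.01004.
t = (16.63 − 0.007943)/0.01004 = 1660 days.

1660 days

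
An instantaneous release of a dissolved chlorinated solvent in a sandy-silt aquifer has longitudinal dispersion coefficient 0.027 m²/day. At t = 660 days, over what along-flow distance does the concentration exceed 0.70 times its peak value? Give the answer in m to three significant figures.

10.1 m

The plume is Gaussian with σ = √(2Dt) = √(2 × 0.027 × 660) = 5.970 m.
C/C_peak = exp(−Δx²/(2σ²)) = 0.70 ⇒ Δx = σ·√(−2 ln 0.70) = 5.970 × 0.8446 = 5.042 m.
Width = 2Δx = 10.1 m.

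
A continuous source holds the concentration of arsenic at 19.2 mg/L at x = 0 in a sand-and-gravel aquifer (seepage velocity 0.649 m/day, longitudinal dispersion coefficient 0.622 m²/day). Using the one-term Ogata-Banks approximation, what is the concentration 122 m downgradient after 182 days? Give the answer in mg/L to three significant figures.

7.65 mg/L

For a continuous step input, C/C₀ ≈ ½·erfc((x−vt)/(2√(Dt))).
vt = 0.649 × 182 = 118.118 m and 2√(Dt) = 2√(0.622 × 182) = 21.28 m.
Argument (x−vt)/(2√(Dt)) = (122 − 118.118)/21.28 = 0.1824; ½·erfc(0.1824) = 0.3982.
C = 19.2 × 0.3982 = 7.65 mg/L.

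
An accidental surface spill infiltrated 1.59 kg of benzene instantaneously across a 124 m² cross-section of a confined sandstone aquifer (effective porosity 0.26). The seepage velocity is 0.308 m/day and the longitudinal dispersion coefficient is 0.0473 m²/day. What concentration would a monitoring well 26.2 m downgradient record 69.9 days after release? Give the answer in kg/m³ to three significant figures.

For an instantaneous plane source, C(x,t) = M/(n_e·A·√(4πDt)) · exp(−(x−vt)²/(4Dt)), with n_e·A the pore (flow) area.
Plume center vt = 0.308 × 69.9 = 21.5292 m, so the well at 26.2 m is 4.6708 m downgradient of the peak.
√(4πDt) = 6.446 m, giving peak height M/(n_e·A·√(4πDt)) = 1.59/(0.26 × 124 × 6.446) = 0.007651 kg/m³.
(x−vt)²/(4Dt) = (4.6708)²/(4 × 0.0473 × 69.9) = 1.650; exp(−1.650) = 0.1920.
C = 0.007651 × 0.1920 = 0.00147 kg/m³.

0.00147 kg/m³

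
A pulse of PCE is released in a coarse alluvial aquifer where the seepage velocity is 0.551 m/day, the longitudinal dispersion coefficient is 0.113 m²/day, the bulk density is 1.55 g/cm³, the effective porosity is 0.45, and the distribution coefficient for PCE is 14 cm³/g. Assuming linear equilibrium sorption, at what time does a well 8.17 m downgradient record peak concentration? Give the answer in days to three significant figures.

712 days

Retardation factor R = 1 + ρ_b·K_d/n = 1 + 1.55 × 14/0.45 = 49.22.
Sorption retards both mechanisms: v_R = v/R = 0.01119 m/day, D_R = D/R = 0.002296 m²/day.
Peak time from v_R²t² + 2D_R t − x² = 0: t = (√(D_R² + v_R²x²) − D_R)/v_R².
√(D_R² + v_R²x²) = √(0.002296² + 0.01119² × 8.17²) = 0.09145; v_R² = 0.0001252.
t = (0.09145 − 0.002296)/0.0001252 = 712 days.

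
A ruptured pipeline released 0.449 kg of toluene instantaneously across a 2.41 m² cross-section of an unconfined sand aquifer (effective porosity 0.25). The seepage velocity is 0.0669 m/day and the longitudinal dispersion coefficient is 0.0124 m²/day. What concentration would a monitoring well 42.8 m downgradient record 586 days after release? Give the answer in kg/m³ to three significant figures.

0.0500 kg/m³

For an instantaneous plane source, C(x,t) = M/(n_e·A·√(4πDt)) · exp(−(x−vt)²/(4Dt)), with n_e·A the pore (flow) area.
Plume center vt = 0.0669 × 586 = 39.2034 m, so the well at 42.8 m is 3.5966 m downgradient of the peak.
√(4πDt) = 9.556 m, giving peak height M/(n_e·A·√(4πDt)) = 0.449/(0.25 × 2.41 × 9.556) = 0.07799 kg/m³.
(x−vt)²/(4Dt) = (3.5966)²/(4 × 0.0124 × 586) = 0.4450; exp(−0.4450) = 0.6408.
C = 0.07799 × 0.6408 = 0.0500 kg/m³.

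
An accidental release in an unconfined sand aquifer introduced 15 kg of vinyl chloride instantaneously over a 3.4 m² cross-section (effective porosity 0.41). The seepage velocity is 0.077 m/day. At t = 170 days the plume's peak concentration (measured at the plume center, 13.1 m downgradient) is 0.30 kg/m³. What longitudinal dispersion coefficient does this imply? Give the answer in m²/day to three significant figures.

0.602 m²/day

At the plume center C_max = M/(n_e·A·√(4πDt)), so D = M²/(4πt·(n_e·A·C_max)²).
n_e·A·C_max = 0.41 × 3.4 × 0.30 = 0.4182 kg/m.
D = 15²/(4π × 170 × 0.4182²) = 0.602 m²/day.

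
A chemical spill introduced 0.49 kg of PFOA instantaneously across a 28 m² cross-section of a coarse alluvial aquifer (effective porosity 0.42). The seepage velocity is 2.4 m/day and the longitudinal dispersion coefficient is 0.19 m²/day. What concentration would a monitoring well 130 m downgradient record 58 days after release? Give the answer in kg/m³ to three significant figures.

0.000519 kg/m³

For an instantaneous plane source, C(x,t) = M/(n_e·A·√(4πDt)) · exp(−(x−vt)²/(4Dt)), with n_e·A the pore (flow) area.
Plume center vt = 2.4 × 58 = 139.2 m, so the well at 130 m is 9.2 m upgradient of the peak.
√(4πDt) = 11.77 m, giving peak height M/(n_e·A·√(4πDt)) = 0.49/(0.42 × 28 × 11.77) = 0.003540 kg/m³.
(x−vt)²/(4Dt) = (-9.2)²/(4 × 0.19 × 58) = 1.920; exp(−1.920) = 0.1466.
C = 0.003540 × 0.1466 = 0.000519 kg/m³.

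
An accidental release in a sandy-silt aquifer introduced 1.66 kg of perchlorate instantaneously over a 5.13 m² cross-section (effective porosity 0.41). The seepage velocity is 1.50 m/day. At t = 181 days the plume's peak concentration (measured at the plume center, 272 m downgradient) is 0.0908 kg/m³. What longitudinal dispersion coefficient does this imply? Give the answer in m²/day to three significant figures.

0.0332 m²/day

At the plume center C_max = M/(n_e·A·√(4πDt)), so D = M²/(4πt·(n_e·A·C_max)²).
n_e·A·C_max = 0.41 × 5.13 × 0.0908 = 0.1910 kg/m.
D = 1.66²/(4π × 181 × 0.1910²) = 0.0332 m²/day.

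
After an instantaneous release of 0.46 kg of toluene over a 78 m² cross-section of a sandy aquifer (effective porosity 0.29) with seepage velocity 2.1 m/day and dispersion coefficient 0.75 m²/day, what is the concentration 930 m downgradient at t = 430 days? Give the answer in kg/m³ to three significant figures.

For an instantaneous plane source, C(x,t) = M/(n_e·A·√(4πDt)) · exp(−(x−vt)²/(4Dt)), with n_e·A the pore (flow) area.
Plume center vt = 2.1 × 430 = 903 m, so the well at 930 m is 27 m downgradient of the peak.
√(4πDt) = 63.66 m, giving peak height M/(n_e·A·√(4πDt)) = 0.46/(0.29 × 78 × 63.66) = 0.0003194 kg/m³.
(x−vt)²/(4Dt) = (27)²/(4 × 0.75 × 430) = 0.5651; exp(−0.5651) = 0.5683.
C = 0.0003194 × 0.5683 = 0.000182 kg/m³.

0.000182 kg/m³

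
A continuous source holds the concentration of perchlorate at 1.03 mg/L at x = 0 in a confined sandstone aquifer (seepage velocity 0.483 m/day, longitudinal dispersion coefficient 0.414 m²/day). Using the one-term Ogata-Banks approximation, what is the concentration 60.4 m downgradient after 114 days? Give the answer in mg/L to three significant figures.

For a continuous step input, C/C₀ ≈ ½·erfc((x−vt)/(2√(Dt))).
vt = 0.483 × 114 = 55.062 m and 2√(Dt) = 2√(0.414 × 114) = 13.74 m.
Argument (x−vt)/(2√(Dt)) = (60.4 − 55.062)/13.74 = 0.3885; ½·erfc(0.3885) = 0.2914.
C = 1.03 × 0.2914 = 0.300 mg/L.

0.300 mg/L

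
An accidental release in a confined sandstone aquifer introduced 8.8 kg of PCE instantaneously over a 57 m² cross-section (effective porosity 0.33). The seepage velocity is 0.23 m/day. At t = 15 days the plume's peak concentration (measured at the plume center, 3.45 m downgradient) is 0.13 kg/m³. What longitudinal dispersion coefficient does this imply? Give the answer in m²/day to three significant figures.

At the plume center C_max = M/(n_e·A·√(4πDt)), so D = M²/(4πt·(n_e·A·C_max)²).
n_e·A·C_max = 0.33 × 57 × 0.13 = 2.445 kg/m.
D = 8.8²/(4π × 15 × 2.445²) = 0.0687 m²/day.

0.0687 m²/day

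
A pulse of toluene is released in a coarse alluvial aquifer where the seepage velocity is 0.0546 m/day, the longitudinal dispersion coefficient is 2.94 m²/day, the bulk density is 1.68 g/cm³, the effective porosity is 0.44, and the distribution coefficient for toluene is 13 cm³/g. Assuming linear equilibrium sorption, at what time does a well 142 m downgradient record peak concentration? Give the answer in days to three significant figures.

Retardation factor R = 1 + ρ_b·K_d/n = 1 + 1.68 × 13/0.44 = 50.64.
Sorption retards both mechanisms: v_R = v/R = 0.001078 m/day, D_R = D/R = 0.05806 m²/day.
Peak time from v_R²t² + 2D_R t − x² = 0: t = (√(D_R² + v_R²x²) − D_R)/v_R².
√(D_R² + v_R²x²) = √(0.05806² + 0.001078² × 142²) = 0.1637; v_R² = 1.162e-06.
t = (0.1637 − 0.05806)/1.162e-06 = 90900 days.

90900 days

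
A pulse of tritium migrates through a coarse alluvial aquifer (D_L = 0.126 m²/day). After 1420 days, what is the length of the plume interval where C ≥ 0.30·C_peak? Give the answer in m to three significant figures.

The plume is Gaussian with σ = √(2Dt) = √(2 × 0.126 × 1420) = 18.92 m.
C/C_peak = exp(−Δx²/(2σ²)) = 0.30 ⇒ Δx = σ·√(−2 ln 0.30) = 18.92 × 1.552 = 29.36 m.
Width = 2Δx = 58.7 m.

58.7 m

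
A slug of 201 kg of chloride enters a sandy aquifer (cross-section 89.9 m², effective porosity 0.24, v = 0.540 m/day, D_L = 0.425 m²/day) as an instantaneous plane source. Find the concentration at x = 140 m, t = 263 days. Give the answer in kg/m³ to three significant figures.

For an instantaneous plane source, C(x,t) = M/(n_e·A·√(4πDt)) · exp(−(x−vt)²/(4Dt)), with n_e·A the pore (flow) area.
Plume center vt = 0.540 × 263 = 142.02 m, so the well at 140 m is 2.02 m upgradient of the peak.
√(4πDt) = 37.48 m, giving peak height M/(n_e·A·√(4πDt)) = 201/(0.24 × 89.9 × 37.48) = 0.2486 kg/m³.
(x−vt)²/(4Dt) = (-2.02)²/(4 × 0.425 × 263) = 0.009126; exp(−0.009126) = 0.9909.
C = 0.2486 × 0.9909 = 0.246 kg/m³.

0.246 kg/m³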